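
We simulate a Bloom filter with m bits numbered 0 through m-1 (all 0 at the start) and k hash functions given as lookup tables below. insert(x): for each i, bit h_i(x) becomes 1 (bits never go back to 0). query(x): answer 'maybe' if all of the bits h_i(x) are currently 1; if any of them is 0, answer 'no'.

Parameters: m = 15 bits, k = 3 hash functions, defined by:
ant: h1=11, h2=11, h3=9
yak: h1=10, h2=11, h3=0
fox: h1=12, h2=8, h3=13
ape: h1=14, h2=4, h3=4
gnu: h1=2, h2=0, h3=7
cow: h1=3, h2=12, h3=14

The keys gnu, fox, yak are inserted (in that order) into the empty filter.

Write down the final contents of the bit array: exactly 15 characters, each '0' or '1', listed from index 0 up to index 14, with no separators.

Start: bits=000000000000000
After insert 'gnu': sets bits 0 2 7 -> bits=101000010000000
After insert 'fox': sets bits 8 12 13 -> bits=101000011000110
After insert 'yak': sets bits 0 10 11 -> bits=101000011011110

Answer: 101000011011110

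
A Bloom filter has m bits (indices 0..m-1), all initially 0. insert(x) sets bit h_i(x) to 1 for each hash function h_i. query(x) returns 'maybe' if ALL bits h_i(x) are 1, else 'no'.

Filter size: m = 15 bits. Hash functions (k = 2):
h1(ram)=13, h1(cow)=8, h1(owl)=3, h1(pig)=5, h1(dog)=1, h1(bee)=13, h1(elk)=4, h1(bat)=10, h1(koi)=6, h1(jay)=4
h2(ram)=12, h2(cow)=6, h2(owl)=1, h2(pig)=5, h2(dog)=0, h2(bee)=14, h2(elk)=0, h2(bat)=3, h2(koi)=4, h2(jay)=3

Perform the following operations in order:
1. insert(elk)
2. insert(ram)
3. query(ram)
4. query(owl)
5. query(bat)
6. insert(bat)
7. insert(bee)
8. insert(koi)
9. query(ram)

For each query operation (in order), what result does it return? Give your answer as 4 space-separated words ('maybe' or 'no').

Start: bits=000000000000000
Op 1: insert elk -> sets bits 0 4 -> bits=100010000000000
Op 2: insert ram -> sets bits 12 13 -> bits=100010000000110
Op 3: query ram -> checks bit12=1, bit13=1 (all 1) -> maybe
Op 4: query owl -> checks bit1=0, bit3=0 (has a 0) -> no
Op 5: query bat -> checks bit3=0, bit10=0 (has a 0) -> no
Op 6: insert bat -> sets bits 3 10 -> bits=100110000010110
Op 7: insert bee -> sets bits 13 14 -> bits=100110000010111
Op 8: insert koi -> sets bits 4 6 -> bits=100110100010111
Op 9: query ram -> checks bit12=1, bit13=1 (all 1) -> maybe
Query results in order: maybe no no maybe

Answer: maybe no no maybe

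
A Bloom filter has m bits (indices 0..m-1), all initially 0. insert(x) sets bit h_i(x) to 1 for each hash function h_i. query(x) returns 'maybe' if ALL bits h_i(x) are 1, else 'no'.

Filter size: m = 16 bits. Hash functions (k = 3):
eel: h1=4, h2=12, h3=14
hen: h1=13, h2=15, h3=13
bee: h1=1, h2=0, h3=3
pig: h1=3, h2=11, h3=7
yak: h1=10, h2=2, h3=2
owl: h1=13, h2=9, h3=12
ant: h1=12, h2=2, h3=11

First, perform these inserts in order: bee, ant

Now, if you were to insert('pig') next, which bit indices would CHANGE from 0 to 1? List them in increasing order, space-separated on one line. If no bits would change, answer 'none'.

Start: bits=0000000000000000
After insert 'bee': sets bits 0 1 3 -> bits=1101000000000000
After insert 'ant': sets bits 2 11 12 -> bits=1111000000011000
insert 'pig' would touch bits 3 7 11; currently bit3=1, bit7=0, bit11=1
Bits that are 0 among those (would change 0->1): 7

Answer: 7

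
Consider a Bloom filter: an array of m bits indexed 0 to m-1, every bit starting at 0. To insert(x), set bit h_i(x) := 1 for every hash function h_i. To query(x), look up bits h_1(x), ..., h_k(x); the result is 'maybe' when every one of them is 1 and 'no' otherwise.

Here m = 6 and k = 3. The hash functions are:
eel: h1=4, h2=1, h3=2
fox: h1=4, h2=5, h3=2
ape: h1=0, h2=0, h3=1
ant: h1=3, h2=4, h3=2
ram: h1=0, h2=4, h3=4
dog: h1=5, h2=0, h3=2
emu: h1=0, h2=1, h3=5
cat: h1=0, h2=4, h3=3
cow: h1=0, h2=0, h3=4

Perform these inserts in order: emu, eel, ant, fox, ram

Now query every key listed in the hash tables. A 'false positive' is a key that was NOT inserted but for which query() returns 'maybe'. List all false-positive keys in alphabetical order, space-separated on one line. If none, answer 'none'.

Start: bits=000000
After insert 'emu': sets bits 0 1 5 -> bits=110001
After insert 'eel': sets bits 1 2 4 -> bits=111011
After insert 'ant': sets bits 2 3 4 -> bits=111111
After insert 'fox': sets bits 2 4 5 -> bits=111111
After insert 'ram': sets bits 0 4 -> bits=111111
Not inserted: ape cat cow dog — query each against bits=111111:
query ape: checks bit0=1, bit1=1 (all 1) -> maybe => FALSE POSITIVE
query cat: checks bit0=1, bit3=1, bit4=1 (all 1) -> maybe => FALSE POSITIVE
query cow: checks bit0=1, bit4=1 (all 1) -> maybe => FALSE POSITIVE
query dog: checks bit0=1, bit2=1, bit5=1 (all 1) -> maybe => FALSE POSITIVE
False positives (alphabetical): ape cat cow dog

Answer: ape cat cow dog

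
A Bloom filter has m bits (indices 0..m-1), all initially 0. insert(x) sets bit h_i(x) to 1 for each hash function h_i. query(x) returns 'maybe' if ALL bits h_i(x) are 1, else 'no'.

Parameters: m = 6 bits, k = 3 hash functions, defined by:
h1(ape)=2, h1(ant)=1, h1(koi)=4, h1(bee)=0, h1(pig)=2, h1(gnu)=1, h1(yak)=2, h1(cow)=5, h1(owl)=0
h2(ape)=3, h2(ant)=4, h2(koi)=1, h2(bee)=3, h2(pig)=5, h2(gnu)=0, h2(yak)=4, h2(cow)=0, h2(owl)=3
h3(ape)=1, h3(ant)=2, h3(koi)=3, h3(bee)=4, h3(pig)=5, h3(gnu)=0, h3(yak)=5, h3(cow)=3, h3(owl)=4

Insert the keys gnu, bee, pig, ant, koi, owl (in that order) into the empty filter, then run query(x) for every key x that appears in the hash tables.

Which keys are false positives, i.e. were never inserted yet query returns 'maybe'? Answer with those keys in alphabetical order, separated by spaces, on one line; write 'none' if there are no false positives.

Start: bits=000000
After insert 'gnu': sets bits 0 1 -> bits=110000
After insert 'bee': sets bits 0 3 4 -> bits=110110
After insert 'pig': sets bits 2 5 -> bits=111111
After insert 'ant': sets bits 1 2 4 -> bits=111111
After insert 'koi': sets bits 1 3 4 -> bits=111111
After insert 'owl': sets bits 0 3 4 -> bits=111111
Not inserted: ape cow yak — query each against bits=111111:
query ape: checks bit1=1, bit2=1, bit3=1 (all 1) -> maybe => FALSE POSITIVE
query cow: checks bit0=1, bit3=1, bit5=1 (all 1) -> maybe => FALSE POSITIVE
query yak: checks bit2=1, bit4=1, bit5=1 (all 1) -> maybe => FALSE POSITIVE
False positives (alphabetical): ape cow yak

Answer: ape cow yak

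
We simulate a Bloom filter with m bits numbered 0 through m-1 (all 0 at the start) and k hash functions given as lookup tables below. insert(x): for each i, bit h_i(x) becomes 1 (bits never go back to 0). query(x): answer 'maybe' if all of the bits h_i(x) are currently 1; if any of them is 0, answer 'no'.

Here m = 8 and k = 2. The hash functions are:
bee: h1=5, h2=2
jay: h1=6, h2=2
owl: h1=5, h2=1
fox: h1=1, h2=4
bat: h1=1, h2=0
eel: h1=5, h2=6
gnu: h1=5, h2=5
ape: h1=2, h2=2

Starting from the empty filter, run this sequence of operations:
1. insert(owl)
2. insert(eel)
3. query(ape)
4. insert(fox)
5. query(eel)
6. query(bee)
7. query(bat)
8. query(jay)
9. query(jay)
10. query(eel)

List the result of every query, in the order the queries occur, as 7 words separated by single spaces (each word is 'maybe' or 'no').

Answer: no maybe no no no no maybe

Derivation:
Start: bits=00000000
Op 1: insert owl -> sets bits 1 5 -> bits=01000100
Op 2: insert eel -> sets bits 5 6 -> bits=01000110
Op 3: query ape -> checks bit2=0 (has a 0) -> no
Op 4: insert fox -> sets bits 1 4 -> bits=01001110
Op 5: query eel -> checks bit5=1, bit6=1 (all 1) -> maybe
Op 6: query bee -> checks bit2=0, bit5=1 (has a 0) -> no
Op 7: query bat -> checks bit0=0, bit1=1 (has a 0) -> no
Op 8: query jay -> checks bit2=0, bit6=1 (has a 0) -> no
Op 9: query jay -> checks bit2=0, bit6=1 (has a 0) -> no
Op 10: query eel -> checks bit5=1, bit6=1 (all 1) -> maybe
Query results in order: no maybe no no no no maybe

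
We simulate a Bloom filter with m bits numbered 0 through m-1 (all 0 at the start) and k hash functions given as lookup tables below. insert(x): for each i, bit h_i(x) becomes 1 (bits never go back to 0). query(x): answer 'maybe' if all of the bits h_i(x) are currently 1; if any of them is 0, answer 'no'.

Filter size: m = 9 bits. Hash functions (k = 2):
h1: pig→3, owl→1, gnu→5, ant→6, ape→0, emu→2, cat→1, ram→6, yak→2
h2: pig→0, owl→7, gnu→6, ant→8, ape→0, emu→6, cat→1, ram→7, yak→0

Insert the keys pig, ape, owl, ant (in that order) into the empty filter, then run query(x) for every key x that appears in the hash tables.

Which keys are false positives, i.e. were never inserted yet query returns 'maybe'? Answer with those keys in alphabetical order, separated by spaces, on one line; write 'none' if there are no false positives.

Answer: cat ram

Derivation:
Start: bits=000000000
After insert 'pig': sets bits 0 3 -> bits=100100000
After insert 'ape': sets bits 0 -> bits=100100000
After insert 'owl': sets bits 1 7 -> bits=110100010
After insert 'ant': sets bits 6 8 -> bits=110100111
Not inserted: cat emu gnu ram yak — query each against bits=110100111:
query cat: checks bit1=1 (all 1) -> maybe => FALSE POSITIVE
query emu: checks bit2=0, bit6=1 (has a 0) -> no => not a false positive
query gnu: checks bit5=0, bit6=1 (has a 0) -> no => not a false positive
query ram: checks bit6=1, bit7=1 (all 1) -> maybe => FALSE POSITIVE
query yak: checks bit0=1, bit2=0 (has a 0) -> no => not a false positive
False positives (alphabetical): cat ram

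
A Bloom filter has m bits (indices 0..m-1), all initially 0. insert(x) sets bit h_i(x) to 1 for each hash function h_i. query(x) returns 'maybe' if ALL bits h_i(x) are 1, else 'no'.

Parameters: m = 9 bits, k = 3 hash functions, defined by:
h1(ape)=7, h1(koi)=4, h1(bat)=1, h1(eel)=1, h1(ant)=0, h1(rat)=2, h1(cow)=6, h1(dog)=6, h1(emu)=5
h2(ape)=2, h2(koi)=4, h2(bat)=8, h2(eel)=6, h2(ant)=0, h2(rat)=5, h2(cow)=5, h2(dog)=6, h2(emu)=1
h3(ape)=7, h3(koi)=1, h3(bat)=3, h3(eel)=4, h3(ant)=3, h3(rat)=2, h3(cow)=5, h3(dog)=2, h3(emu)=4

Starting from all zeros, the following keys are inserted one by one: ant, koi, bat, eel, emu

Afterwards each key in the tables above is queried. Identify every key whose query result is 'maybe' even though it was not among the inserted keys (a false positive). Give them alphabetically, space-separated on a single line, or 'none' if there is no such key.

Answer: cow

Derivation:
Start: bits=000000000
After insert 'ant': sets bits 0 3 -> bits=100100000
After insert 'koi': sets bits 1 4 -> bits=110110000
After insert 'bat': sets bits 1 3 8 -> bits=110110001
After insert 'eel': sets bits 1 4 6 -> bits=110110101
After insert 'emu': sets bits 1 4 5 -> bits=110111101
Not inserted: ape cow dog rat — query each against bits=110111101:
query ape: checks bit2=0, bit7=0 (has a 0) -> no => not a false positive
query cow: checks bit5=1, bit6=1 (all 1) -> maybe => FALSE POSITIVE
query dog: checks bit2=0, bit6=1 (has a 0) -> no => not a false positive
query rat: checks bit2=0, bit5=1 (has a 0) -> no => not a false positive
False positives (alphabetical): cow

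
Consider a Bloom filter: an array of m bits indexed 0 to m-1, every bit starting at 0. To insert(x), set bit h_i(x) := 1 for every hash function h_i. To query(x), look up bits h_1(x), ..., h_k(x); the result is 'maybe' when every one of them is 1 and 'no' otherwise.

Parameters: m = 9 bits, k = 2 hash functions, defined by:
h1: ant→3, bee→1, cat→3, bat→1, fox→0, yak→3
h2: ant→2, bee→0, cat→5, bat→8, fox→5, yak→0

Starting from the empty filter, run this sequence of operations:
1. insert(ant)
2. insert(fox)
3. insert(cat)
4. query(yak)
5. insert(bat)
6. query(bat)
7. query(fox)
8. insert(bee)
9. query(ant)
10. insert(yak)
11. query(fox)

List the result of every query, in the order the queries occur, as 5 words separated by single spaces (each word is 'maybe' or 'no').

Answer: maybe maybe maybe maybe maybe

Derivation:
Start: bits=000000000
Op 1: insert ant -> sets bits 2 3 -> bits=001100000
Op 2: insert fox -> sets bits 0 5 -> bits=101101000
Op 3: insert cat -> sets bits 3 5 -> bits=101101000
Op 4: query yak -> checks bit0=1, bit3=1 (all 1) -> maybe
Op 5: insert bat -> sets bits 1 8 -> bits=111101001
Op 6: query bat -> checks bit1=1, bit8=1 (all 1) -> maybe
Op 7: query fox -> checks bit0=1, bit5=1 (all 1) -> maybe
Op 8: insert bee -> sets bits 0 1 -> bits=111101001
Op 9: query ant -> checks bit2=1, bit3=1 (all 1) -> maybe
Op 10: insert yak -> sets bits 0 3 -> bits=111101001
Op 11: query fox -> checks bit0=1, bit5=1 (all 1) -> maybe
Query results in order: maybe maybe maybe maybe maybe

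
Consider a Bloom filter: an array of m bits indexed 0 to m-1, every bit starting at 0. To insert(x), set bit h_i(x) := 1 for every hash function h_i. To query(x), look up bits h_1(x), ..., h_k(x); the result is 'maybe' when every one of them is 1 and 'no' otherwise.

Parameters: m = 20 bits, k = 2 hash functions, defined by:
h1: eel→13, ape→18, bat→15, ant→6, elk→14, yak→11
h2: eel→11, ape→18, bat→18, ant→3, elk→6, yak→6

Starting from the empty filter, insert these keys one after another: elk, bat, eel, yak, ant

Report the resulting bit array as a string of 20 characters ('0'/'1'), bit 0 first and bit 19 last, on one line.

Start: bits=00000000000000000000
After insert 'elk': sets bits 6 14 -> bits=00000010000000100000
After insert 'bat': sets bits 15 18 -> bits=00000010000000110010
After insert 'eel': sets bits 11 13 -> bits=00000010000101110010
After insert 'yak': sets bits 6 11 -> bits=00000010000101110010
After insert 'ant': sets bits 3 6 -> bits=00010010000101110010

Answer: 00010010000101110010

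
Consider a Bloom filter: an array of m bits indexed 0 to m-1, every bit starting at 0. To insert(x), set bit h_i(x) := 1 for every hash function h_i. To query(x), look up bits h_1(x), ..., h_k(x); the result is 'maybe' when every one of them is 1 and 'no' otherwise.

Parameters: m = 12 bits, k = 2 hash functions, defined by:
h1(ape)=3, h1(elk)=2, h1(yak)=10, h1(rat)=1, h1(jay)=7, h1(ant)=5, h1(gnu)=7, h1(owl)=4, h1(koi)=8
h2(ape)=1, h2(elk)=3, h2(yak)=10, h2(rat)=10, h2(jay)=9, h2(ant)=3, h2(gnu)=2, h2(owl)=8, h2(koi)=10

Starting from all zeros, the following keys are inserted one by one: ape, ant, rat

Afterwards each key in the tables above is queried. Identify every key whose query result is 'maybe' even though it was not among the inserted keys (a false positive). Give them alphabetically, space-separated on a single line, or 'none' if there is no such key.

Answer: yak

Derivation:
Start: bits=000000000000
After insert 'ape': sets bits 1 3 -> bits=010100000000
After insert 'ant': sets bits 3 5 -> bits=010101000000
After insert 'rat': sets bits 1 10 -> bits=010101000010
Not inserted: elk gnu jay koi owl yak — query each against bits=010101000010:
query elk: checks bit2=0, bit3=1 (has a 0) -> no => not a false positive
query gnu: checks bit2=0, bit7=0 (has a 0) -> no => not a false positive
query jay: checks bit7=0, bit9=0 (has a 0) -> no => not a false positive
query koi: checks bit8=0, bit10=1 (has a 0) -> no => not a false positive
query owl: checks bit4=0, bit8=0 (has a 0) -> no => not a false positive
query yak: checks bit10=1 (all 1) -> maybe => FALSE POSITIVE
False positives (alphabetical): yak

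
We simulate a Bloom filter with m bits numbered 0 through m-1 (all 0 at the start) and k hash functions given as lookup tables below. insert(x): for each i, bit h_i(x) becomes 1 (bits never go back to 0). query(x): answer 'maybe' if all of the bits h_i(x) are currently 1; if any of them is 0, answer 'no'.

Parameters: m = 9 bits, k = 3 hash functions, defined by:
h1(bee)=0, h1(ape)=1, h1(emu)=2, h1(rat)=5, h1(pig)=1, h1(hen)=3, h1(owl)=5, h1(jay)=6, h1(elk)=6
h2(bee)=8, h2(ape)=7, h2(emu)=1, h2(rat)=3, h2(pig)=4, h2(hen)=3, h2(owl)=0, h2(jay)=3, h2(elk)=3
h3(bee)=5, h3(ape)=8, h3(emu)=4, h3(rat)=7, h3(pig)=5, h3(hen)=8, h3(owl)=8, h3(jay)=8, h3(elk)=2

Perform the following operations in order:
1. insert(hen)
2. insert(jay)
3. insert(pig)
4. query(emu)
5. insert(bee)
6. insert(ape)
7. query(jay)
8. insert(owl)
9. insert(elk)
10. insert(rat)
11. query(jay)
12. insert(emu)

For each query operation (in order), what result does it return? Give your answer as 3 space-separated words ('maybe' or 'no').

Answer: no maybe maybe

Derivation:
Start: bits=000000000
Op 1: insert hen -> sets bits 3 8 -> bits=000100001
Op 2: insert jay -> sets bits 3 6 8 -> bits=000100101
Op 3: insert pig -> sets bits 1 4 5 -> bits=010111101
Op 4: query emu -> checks bit1=1, bit2=0, bit4=1 (has a 0) -> no
Op 5: insert bee -> sets bits 0 5 8 -> bits=110111101
Op 6: insert ape -> sets bits 1 7 8 -> bits=110111111
Op 7: query jay -> checks bit3=1, bit6=1, bit8=1 (all 1) -> maybe
Op 8: insert owl -> sets bits 0 5 8 -> bits=110111111
Op 9: insert elk -> sets bits 2 3 6 -> bits=111111111
Op 10: insert rat -> sets bits 3 5 7 -> bits=111111111
Op 11: query jay -> checks bit3=1, bit6=1, bit8=1 (all 1) -> maybe
Op 12: insert emu -> sets bits 1 2 4 -> bits=111111111
Query results in order: no maybe maybe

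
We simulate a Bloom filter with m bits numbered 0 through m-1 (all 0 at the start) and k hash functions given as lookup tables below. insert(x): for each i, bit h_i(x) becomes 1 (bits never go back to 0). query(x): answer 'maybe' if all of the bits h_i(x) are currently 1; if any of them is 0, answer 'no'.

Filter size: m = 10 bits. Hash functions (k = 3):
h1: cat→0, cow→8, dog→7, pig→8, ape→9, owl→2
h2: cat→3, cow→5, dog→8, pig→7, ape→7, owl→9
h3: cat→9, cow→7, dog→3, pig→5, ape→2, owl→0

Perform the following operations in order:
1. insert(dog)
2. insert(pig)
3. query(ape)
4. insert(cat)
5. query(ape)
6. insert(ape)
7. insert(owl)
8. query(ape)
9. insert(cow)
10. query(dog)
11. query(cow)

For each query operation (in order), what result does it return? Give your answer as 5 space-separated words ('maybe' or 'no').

Start: bits=0000000000
Op 1: insert dog -> sets bits 3 7 8 -> bits=0001000110
Op 2: insert pig -> sets bits 5 7 8 -> bits=0001010110
Op 3: query ape -> checks bit2=0, bit7=1, bit9=0 (has a 0) -> no
Op 4: insert cat -> sets bits 0 3 9 -> bits=1001010111
Op 5: query ape -> checks bit2=0, bit7=1, bit9=1 (has a 0) -> no
Op 6: insert ape -> sets bits 2 7 9 -> bits=1011010111
Op 7: insert owl -> sets bits 0 2 9 -> bits=1011010111
Op 8: query ape -> checks bit2=1, bit7=1, bit9=1 (all 1) -> maybe
Op 9: insert cow -> sets bits 5 7 8 -> bits=1011010111
Op 10: query dog -> checks bit3=1, bit7=1, bit8=1 (all 1) -> maybe
Op 11: query cow -> checks bit5=1, bit7=1, bit8=1 (all 1) -> maybe
Query results in order: no no maybe maybe maybe

Answer: no no maybe maybe maybe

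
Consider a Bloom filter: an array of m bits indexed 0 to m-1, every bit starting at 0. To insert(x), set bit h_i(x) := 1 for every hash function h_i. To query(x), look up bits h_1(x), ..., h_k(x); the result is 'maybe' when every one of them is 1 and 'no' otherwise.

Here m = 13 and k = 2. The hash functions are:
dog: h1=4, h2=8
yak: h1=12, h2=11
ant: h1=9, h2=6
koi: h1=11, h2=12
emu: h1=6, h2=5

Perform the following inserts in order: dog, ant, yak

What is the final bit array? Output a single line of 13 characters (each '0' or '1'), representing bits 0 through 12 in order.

Start: bits=0000000000000
After insert 'dog': sets bits 4 8 -> bits=0000100010000
After insert 'ant': sets bits 6 9 -> bits=0000101011000
After insert 'yak': sets bits 11 12 -> bits=0000101011011

Answer: 0000101011011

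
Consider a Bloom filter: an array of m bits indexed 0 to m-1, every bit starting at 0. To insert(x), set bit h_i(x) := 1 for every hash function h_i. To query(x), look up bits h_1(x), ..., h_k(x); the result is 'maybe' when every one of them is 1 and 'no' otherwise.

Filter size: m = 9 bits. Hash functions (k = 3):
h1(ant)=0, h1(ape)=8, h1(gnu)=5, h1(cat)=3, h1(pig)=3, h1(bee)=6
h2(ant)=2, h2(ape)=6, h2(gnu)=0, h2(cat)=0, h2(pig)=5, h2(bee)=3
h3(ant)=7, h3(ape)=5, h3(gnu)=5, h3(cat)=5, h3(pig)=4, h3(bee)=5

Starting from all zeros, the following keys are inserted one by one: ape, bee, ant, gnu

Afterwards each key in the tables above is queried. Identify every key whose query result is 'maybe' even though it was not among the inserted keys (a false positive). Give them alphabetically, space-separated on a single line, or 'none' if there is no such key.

Start: bits=000000000
After insert 'ape': sets bits 5 6 8 -> bits=000001101
After insert 'bee': sets bits 3 5 6 -> bits=000101101
After insert 'ant': sets bits 0 2 7 -> bits=101101111
After insert 'gnu': sets bits 0 5 -> bits=101101111
Not inserted: cat pig — query each against bits=101101111:
query cat: checks bit0=1, bit3=1, bit5=1 (all 1) -> maybe => FALSE POSITIVE
query pig: checks bit3=1, bit4=0, bit5=1 (has a 0) -> no => not a false positive
False positives (alphabetical): cat

Answer: cat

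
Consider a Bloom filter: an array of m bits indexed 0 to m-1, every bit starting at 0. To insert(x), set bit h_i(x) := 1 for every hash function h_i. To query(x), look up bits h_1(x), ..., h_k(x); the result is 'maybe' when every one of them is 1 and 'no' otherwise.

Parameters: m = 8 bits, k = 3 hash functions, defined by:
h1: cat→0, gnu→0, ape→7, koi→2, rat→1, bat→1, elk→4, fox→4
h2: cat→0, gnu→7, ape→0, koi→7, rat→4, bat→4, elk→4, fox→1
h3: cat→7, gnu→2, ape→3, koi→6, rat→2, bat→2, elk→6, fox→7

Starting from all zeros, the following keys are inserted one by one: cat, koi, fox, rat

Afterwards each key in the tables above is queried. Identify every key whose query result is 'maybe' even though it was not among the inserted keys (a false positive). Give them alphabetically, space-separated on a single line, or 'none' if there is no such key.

Start: bits=00000000
After insert 'cat': sets bits 0 7 -> bits=10000001
After insert 'koi': sets bits 2 6 7 -> bits=10100011
After insert 'fox': sets bits 1 4 7 -> bits=11101011
After insert 'rat': sets bits 1 2 4 -> bits=11101011
Not inserted: ape bat elk gnu — query each against bits=11101011:
query ape: checks bit0=1, bit3=0, bit7=1 (has a 0) -> no => not a false positive
query bat: checks bit1=1, bit2=1, bit4=1 (all 1) -> maybe => FALSE POSITIVE
query elk: checks bit4=1, bit6=1 (all 1) -> maybe => FALSE POSITIVE
query gnu: checks bit0=1, bit2=1, bit7=1 (all 1) -> maybe => FALSE POSITIVE
False positives (alphabetical): bat elk gnu

Answer: bat elk gnu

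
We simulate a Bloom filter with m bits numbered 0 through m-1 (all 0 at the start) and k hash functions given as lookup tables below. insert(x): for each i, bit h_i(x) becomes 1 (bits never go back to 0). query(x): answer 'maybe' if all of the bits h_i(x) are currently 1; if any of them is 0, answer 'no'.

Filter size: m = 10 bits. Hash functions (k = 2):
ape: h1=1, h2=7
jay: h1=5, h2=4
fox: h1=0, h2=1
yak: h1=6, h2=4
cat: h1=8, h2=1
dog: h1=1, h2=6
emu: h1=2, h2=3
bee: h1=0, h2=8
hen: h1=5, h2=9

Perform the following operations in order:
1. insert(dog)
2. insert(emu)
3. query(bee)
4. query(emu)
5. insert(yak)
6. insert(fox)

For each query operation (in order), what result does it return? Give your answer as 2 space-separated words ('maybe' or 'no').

Start: bits=0000000000
Op 1: insert dog -> sets bits 1 6 -> bits=0100001000
Op 2: insert emu -> sets bits 2 3 -> bits=0111001000
Op 3: query bee -> checks bit0=0, bit8=0 (has a 0) -> no
Op 4: query emu -> checks bit2=1, bit3=1 (all 1) -> maybe
Op 5: insert yak -> sets bits 4 6 -> bits=0111101000
Op 6: insert fox -> sets bits 0 1 -> bits=1111101000
Query results in order: no maybe

Answer: no maybe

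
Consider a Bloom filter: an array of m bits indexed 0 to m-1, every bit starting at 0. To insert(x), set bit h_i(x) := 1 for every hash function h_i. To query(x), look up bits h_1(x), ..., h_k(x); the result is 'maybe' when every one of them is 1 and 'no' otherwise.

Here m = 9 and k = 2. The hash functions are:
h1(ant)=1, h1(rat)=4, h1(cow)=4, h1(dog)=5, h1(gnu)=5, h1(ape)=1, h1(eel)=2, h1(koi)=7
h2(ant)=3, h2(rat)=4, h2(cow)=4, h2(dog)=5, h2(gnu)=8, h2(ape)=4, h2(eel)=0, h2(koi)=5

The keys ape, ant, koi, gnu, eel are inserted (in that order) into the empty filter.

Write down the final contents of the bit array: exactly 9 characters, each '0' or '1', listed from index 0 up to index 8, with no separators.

Start: bits=000000000
After insert 'ape': sets bits 1 4 -> bits=010010000
After insert 'ant': sets bits 1 3 -> bits=010110000
After insert 'koi': sets bits 5 7 -> bits=010111010
After insert 'gnu': sets bits 5 8 -> bits=010111011
After insert 'eel': sets bits 0 2 -> bits=111111011

Answer: 111111011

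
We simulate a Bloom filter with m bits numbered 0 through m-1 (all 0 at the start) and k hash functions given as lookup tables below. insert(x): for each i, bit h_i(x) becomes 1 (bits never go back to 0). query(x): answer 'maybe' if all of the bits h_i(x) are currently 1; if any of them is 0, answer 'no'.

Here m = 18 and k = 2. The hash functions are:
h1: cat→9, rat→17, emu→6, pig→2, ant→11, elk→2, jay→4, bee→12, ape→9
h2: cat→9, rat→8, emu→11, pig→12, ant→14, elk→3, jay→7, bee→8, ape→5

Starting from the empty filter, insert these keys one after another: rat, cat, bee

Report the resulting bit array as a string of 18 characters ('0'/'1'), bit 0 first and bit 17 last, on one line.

Start: bits=000000000000000000
After insert 'rat': sets bits 8 17 -> bits=000000001000000001
After insert 'cat': sets bits 9 -> bits=000000001100000001
After insert 'bee': sets bits 8 12 -> bits=000000001100100001

Answer: 000000001100100001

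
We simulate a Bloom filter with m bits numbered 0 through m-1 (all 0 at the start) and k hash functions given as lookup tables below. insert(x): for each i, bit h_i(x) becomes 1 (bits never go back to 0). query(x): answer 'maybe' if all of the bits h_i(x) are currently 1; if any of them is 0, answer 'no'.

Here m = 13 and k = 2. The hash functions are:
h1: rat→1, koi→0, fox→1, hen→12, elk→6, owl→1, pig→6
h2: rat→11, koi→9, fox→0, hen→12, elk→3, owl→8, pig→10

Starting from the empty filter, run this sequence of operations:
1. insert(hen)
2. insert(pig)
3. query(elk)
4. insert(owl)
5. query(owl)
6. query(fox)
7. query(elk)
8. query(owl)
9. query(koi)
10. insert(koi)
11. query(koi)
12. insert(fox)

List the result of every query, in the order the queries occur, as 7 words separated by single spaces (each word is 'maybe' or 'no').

Start: bits=0000000000000
Op 1: insert hen -> sets bits 12 -> bits=0000000000001
Op 2: insert pig -> sets bits 6 10 -> bits=0000001000101
Op 3: query elk -> checks bit3=0, bit6=1 (has a 0) -> no
Op 4: insert owl -> sets bits 1 8 -> bits=0100001010101
Op 5: query owl -> checks bit1=1, bit8=1 (all 1) -> maybe
Op 6: query fox -> checks bit0=0, bit1=1 (has a 0) -> no
Op 7: query elk -> checks bit3=0, bit6=1 (has a 0) -> no
Op 8: query owl -> checks bit1=1, bit8=1 (all 1) -> maybe
Op 9: query koi -> checks bit0=0, bit9=0 (has a 0) -> no
Op 10: insert koi -> sets bits 0 9 -> bits=1100001011101
Op 11: query koi -> checks bit0=1, bit9=1 (all 1) -> maybe
Op 12: insert fox -> sets bits 0 1 -> bits=1100001011101
Query results in order: no maybe no no maybe no maybe

Answer: no maybe no no maybe no maybe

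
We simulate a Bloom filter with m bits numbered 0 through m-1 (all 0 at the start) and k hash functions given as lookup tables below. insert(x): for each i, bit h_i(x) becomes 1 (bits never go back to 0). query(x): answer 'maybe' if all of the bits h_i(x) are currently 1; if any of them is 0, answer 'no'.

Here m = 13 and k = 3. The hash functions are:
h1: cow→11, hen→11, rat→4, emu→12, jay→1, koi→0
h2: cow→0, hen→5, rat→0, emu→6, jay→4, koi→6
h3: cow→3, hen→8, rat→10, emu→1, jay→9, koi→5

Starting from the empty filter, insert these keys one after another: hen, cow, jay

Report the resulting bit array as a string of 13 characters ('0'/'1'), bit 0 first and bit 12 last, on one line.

Answer: 1101110011010

Derivation:
Start: bits=0000000000000
After insert 'hen': sets bits 5 8 11 -> bits=0000010010010
After insert 'cow': sets bits 0 3 11 -> bits=1001010010010
After insert 'jay': sets bits 1 4 9 -> bits=1101110011010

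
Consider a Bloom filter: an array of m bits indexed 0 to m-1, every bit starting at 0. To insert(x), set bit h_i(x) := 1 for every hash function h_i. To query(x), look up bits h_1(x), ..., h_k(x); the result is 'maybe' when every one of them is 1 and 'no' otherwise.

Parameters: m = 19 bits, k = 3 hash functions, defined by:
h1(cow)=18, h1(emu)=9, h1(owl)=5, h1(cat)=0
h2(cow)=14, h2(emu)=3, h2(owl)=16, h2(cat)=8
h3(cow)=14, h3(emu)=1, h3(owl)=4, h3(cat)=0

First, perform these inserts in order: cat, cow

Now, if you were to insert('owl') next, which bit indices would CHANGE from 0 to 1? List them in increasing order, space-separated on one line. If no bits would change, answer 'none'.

Answer: 4 5 16

Derivation:
Start: bits=0000000000000000000
After insert 'cat': sets bits 0 8 -> bits=1000000010000000000
After insert 'cow': sets bits 14 18 -> bits=1000000010000010001
insert 'owl' would touch bits 4 5 16; currently bit4=0, bit5=0, bit16=0
Bits that are 0 among those (would change 0->1): 4 5 16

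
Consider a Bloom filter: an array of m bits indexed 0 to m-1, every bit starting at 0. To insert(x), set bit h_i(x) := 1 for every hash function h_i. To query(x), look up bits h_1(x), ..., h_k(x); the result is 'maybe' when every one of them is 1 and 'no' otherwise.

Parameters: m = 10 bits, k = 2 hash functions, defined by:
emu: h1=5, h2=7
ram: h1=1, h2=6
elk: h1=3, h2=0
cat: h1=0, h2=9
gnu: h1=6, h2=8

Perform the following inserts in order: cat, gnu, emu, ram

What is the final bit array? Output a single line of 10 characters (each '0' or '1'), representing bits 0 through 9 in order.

Answer: 1100011111

Derivation:
Start: bits=0000000000
After insert 'cat': sets bits 0 9 -> bits=1000000001
After insert 'gnu': sets bits 6 8 -> bits=1000001011
After insert 'emu': sets bits 5 7 -> bits=1000011111
After insert 'ram': sets bits 1 6 -> bits=1100011111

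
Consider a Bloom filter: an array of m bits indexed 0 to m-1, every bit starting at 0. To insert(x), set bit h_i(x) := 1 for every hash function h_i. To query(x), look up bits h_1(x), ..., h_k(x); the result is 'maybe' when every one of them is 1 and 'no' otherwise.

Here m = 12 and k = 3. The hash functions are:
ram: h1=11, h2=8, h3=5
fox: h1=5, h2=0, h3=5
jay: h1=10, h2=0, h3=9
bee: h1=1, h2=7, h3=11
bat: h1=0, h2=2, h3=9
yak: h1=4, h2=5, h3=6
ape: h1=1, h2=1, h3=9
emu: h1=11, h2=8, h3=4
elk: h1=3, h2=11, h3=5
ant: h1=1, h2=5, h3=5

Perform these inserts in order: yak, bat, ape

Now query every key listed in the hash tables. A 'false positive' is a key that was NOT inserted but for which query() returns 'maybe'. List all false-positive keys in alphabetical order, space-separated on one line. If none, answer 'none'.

Start: bits=000000000000
After insert 'yak': sets bits 4 5 6 -> bits=000011100000
After insert 'bat': sets bits 0 2 9 -> bits=101011100100
After insert 'ape': sets bits 1 9 -> bits=111011100100
Not inserted: ant bee elk emu fox jay ram — query each against bits=111011100100:
query ant: checks bit1=1, bit5=1 (all 1) -> maybe => FALSE POSITIVE
query bee: checks bit1=1, bit7=0, bit11=0 (has a 0) -> no => not a false positive
query elk: checks bit3=0, bit5=1, bit11=0 (has a 0) -> no => not a false positive
query emu: checks bit4=1, bit8=0, bit11=0 (has a 0) -> no => not a false positive
query fox: checks bit0=1, bit5=1 (all 1) -> maybe => FALSE POSITIVE
query jay: checks bit0=1, bit9=1, bit10=0 (has a 0) -> no => not a false positive
query ram: checks bit5=1, bit8=0, bit11=0 (has a 0) -> no => not a false positive
False positives (alphabetical): ant fox

Answer: ant fox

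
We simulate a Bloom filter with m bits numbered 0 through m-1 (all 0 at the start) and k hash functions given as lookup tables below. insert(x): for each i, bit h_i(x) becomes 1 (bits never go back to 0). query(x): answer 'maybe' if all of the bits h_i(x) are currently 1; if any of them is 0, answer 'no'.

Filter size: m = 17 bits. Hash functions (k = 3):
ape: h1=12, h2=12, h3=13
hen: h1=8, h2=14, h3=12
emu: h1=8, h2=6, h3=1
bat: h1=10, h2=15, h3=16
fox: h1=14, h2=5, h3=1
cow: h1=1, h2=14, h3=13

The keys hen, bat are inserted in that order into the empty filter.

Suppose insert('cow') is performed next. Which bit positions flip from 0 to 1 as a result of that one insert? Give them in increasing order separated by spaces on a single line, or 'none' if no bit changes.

Start: bits=00000000000000000
After insert 'hen': sets bits 8 12 14 -> bits=00000000100010100
After insert 'bat': sets bits 10 15 16 -> bits=00000000101010111
insert 'cow' would touch bits 1 13 14; currently bit1=0, bit13=0, bit14=1
Bits that are 0 among those (would change 0->1): 1 13

Answer: 1 13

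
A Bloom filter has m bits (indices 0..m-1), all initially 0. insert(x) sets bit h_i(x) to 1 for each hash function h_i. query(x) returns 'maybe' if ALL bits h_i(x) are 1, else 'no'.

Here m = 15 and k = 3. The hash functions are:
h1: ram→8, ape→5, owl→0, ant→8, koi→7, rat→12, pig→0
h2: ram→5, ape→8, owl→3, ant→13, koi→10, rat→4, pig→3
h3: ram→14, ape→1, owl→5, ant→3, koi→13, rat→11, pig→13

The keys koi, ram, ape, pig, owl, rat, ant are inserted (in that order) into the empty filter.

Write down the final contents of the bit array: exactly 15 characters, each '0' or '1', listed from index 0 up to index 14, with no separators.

Start: bits=000000000000000
After insert 'koi': sets bits 7 10 13 -> bits=000000010010010
After insert 'ram': sets bits 5 8 14 -> bits=000001011010011
After insert 'ape': sets bits 1 5 8 -> bits=010001011010011
After insert 'pig': sets bits 0 3 13 -> bits=110101011010011
After insert 'owl': sets bits 0 3 5 -> bits=110101011010011
After insert 'rat': sets bits 4 11 12 -> bits=110111011011111
After insert 'ant': sets bits 3 8 13 -> bits=110111011011111

Answer: 110111011011111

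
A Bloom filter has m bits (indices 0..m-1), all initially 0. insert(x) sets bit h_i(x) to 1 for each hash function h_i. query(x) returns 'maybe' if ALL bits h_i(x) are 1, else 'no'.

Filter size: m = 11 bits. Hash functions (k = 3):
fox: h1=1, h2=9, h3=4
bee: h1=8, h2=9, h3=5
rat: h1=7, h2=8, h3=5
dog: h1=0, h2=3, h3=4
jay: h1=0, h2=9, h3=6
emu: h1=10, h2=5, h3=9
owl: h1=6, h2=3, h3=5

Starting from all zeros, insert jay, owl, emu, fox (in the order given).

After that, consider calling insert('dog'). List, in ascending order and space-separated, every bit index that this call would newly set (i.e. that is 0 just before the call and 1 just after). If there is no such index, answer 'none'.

Start: bits=00000000000
After insert 'jay': sets bits 0 6 9 -> bits=10000010010
After insert 'owl': sets bits 3 5 6 -> bits=10010110010
After insert 'emu': sets bits 5 9 10 -> bits=10010110011
After insert 'fox': sets bits 1 4 9 -> bits=11011110011
insert 'dog' would touch bits 0 3 4; currently bit0=1, bit3=1, bit4=1
Bits that are 0 among those (would change 0->1): none

Answer: none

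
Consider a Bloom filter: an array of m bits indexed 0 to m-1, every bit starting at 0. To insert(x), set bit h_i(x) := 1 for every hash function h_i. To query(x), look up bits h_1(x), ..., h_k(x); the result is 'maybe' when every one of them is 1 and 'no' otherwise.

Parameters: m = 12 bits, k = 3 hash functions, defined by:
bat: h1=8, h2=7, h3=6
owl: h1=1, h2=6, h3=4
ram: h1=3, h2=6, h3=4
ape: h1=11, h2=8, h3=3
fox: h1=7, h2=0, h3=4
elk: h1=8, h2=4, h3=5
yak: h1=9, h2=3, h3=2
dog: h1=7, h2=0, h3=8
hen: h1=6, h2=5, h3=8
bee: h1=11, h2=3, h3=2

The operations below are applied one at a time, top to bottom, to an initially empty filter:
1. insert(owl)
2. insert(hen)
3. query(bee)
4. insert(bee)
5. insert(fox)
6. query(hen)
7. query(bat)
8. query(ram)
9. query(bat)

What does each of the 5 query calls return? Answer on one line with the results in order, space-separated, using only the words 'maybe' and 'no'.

Start: bits=000000000000
Op 1: insert owl -> sets bits 1 4 6 -> bits=010010100000
Op 2: insert hen -> sets bits 5 6 8 -> bits=010011101000
Op 3: query bee -> checks bit2=0, bit3=0, bit11=0 (has a 0) -> no
Op 4: insert bee -> sets bits 2 3 11 -> bits=011111101001
Op 5: insert fox -> sets bits 0 4 7 -> bits=111111111001
Op 6: query hen -> checks bit5=1, bit6=1, bit8=1 (all 1) -> maybe
Op 7: query bat -> checks bit6=1, bit7=1, bit8=1 (all 1) -> maybe
Op 8: query ram -> checks bit3=1, bit4=1, bit6=1 (all 1) -> maybe
Op 9: query bat -> checks bit6=1, bit7=1, bit8=1 (all 1) -> maybe
Query results in order: no maybe maybe maybe maybe

Answer: no maybe maybe maybe maybe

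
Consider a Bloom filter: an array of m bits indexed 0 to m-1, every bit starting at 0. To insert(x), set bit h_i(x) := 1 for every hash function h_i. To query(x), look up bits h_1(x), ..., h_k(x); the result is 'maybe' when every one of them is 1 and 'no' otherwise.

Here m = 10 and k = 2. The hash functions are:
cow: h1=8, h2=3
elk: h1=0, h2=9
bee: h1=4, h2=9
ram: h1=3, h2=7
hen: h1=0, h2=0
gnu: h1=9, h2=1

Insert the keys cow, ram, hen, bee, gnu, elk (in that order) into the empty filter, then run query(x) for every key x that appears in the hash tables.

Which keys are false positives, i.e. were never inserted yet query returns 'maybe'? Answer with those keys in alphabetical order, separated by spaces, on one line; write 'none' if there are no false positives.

Start: bits=0000000000
After insert 'cow': sets bits 3 8 -> bits=0001000010
After insert 'ram': sets bits 3 7 -> bits=0001000110
After insert 'hen': sets bits 0 -> bits=1001000110
After insert 'bee': sets bits 4 9 -> bits=1001100111
After insert 'gnu': sets bits 1 9 -> bits=1101100111
After insert 'elk': sets bits 0 9 -> bits=1101100111
Not inserted: (none) — query each against bits=1101100111:
False positives (alphabetical): none

Answer: none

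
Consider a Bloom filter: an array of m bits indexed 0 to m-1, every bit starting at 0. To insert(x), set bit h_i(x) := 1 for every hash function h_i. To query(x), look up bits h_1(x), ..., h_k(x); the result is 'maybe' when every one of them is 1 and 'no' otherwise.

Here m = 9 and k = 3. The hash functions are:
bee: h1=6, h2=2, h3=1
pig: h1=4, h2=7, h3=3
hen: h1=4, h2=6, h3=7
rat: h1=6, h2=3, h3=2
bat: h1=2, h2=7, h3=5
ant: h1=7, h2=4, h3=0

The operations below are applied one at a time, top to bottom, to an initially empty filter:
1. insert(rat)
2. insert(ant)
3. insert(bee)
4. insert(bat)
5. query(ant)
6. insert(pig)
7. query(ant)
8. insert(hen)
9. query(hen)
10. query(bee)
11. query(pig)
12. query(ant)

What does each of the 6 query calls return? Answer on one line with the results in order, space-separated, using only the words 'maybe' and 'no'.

Answer: maybe maybe maybe maybe maybe maybe

Derivation:
Start: bits=000000000
Op 1: insert rat -> sets bits 2 3 6 -> bits=001100100
Op 2: insert ant -> sets bits 0 4 7 -> bits=101110110
Op 3: insert bee -> sets bits 1 2 6 -> bits=111110110
Op 4: insert bat -> sets bits 2 5 7 -> bits=111111110
Op 5: query ant -> checks bit0=1, bit4=1, bit7=1 (all 1) -> maybe
Op 6: insert pig -> sets bits 3 4 7 -> bits=111111110
Op 7: query ant -> checks bit0=1, bit4=1, bit7=1 (all 1) -> maybe
Op 8: insert hen -> sets bits 4 6 7 -> bits=111111110
Op 9: query hen -> checks bit4=1, bit6=1, bit7=1 (all 1) -> maybe
Op 10: query bee -> checks bit1=1, bit2=1, bit6=1 (all 1) -> maybe
Op 11: query pig -> checks bit3=1, bit4=1, bit7=1 (all 1) -> maybe
Op 12: query ant -> checks bit0=1, bit4=1, bit7=1 (all 1) -> maybe
Query results in order: maybe maybe maybe maybe maybe maybe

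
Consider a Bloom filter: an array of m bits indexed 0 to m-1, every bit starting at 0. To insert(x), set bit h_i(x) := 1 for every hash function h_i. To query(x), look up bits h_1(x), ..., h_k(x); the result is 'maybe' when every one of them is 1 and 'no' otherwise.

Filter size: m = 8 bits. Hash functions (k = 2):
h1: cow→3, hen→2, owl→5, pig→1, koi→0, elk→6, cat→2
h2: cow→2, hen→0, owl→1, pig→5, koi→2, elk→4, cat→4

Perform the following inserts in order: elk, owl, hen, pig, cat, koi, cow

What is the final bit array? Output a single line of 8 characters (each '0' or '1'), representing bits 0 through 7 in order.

Start: bits=00000000
After insert 'elk': sets bits 4 6 -> bits=00001010
After insert 'owl': sets bits 1 5 -> bits=01001110
After insert 'hen': sets bits 0 2 -> bits=11101110
After insert 'pig': sets bits 1 5 -> bits=11101110
After insert 'cat': sets bits 2 4 -> bits=11101110
After insert 'koi': sets bits 0 2 -> bits=11101110
After insert 'cow': sets bits 2 3 -> bits=11111110

Answer: 11111110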